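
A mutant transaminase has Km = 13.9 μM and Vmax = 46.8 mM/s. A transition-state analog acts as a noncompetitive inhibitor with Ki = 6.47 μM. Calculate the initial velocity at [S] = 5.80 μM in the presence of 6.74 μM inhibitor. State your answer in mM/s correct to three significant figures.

With α = 1 + [I]/Ki = 1 + 6.74/6.47 = 2.042, the noncompetitive rate law is v = (Vmax/α)·[S] / (Km + [S]).
v = (46.8/2.042)×5.80 / (13.9 + 5.80) = 132.9/19.70 = 6.75 mM/s.

6.75 mM/s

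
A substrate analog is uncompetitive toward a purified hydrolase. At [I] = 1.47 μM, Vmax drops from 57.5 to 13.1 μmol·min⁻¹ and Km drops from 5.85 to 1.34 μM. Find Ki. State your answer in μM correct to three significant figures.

0.434 μM

Uncompetitive: Vmax,app = Vmax/α (and Km,app = Km/α) with α = 1 + [I]/Ki.
α = Vmax/Vmax,app = 57.5/13.1 = 4.389.
Ki = [I]/(α − 1) = 1.47/3.389 = 0.434 μM.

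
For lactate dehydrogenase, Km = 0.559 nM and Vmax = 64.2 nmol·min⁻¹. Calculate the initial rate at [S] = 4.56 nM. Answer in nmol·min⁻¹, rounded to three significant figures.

[S]/(Km+[S]) = 4.56/5.119 = 0.8908, the fractional saturation.
v = 0.8908 × Vmax = 0.8908 × 64.2 = 57.2 nmol·min⁻¹.

57.2 nmol·min⁻¹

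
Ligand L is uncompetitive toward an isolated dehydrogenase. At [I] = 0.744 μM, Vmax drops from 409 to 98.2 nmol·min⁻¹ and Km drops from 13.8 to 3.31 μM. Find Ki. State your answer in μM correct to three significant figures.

0.235 μM

Uncompetitive: Vmax,app = Vmax/α (and Km,app = Km/α) with α = 1 + [I]/Ki.
α = Vmax/Vmax,app = 409/98.2 = 4.165.
Ki = [I]/(α − 1) = 0.744/3.165 = 0.235 μM.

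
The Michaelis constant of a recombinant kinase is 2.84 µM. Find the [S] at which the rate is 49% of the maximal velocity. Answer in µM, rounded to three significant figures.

2.73 µM

v/Vmax = [S]/(Km+[S]) = 0.49, so [S] = Km·0.49/(1 − 0.49) = 2.84 × 0.9608.
[S] = 2.73 µM.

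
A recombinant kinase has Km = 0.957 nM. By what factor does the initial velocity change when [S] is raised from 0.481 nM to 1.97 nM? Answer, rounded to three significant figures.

Since Vmax cancels, v₂/v₁ = [S]₂(Km+[S]₁) / [S]₁(Km+[S]₂).
= 1.97×(0.957+0.481) / (0.481×(0.957+1.97)) = 2.833/1.408 = 2.01.

2.01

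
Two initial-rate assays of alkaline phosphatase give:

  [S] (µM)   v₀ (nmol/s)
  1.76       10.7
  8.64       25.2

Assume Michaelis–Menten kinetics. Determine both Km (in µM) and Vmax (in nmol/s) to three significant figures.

Km = 4.58 µM; Vmax = 38.6 nmol/s

From v = Vmax[S]/(Km+[S]), each point gives Vmax = v(Km+[S])/[S].
Equating: 10.7(Km+1.76)/1.76 = 25.2(Km+8.64)/8.64.
6.080·Km + 10.7 = 2.917·Km + 25.2, so (6.080 − 2.917)·Km = 25.2 − 10.7.
Km = 14.50/3.163 = 4.58 µM; then Vmax = 10.7(4.58+1.76)/1.76 = 38.6 nmol/s.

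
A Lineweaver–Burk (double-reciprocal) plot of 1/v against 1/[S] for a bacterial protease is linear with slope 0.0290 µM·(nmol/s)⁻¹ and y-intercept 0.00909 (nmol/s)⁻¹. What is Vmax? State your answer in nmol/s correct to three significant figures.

110 nmol/s

The y-intercept of a Lineweaver–Burk plot equals 1/Vmax, so Vmax = 1/0.00909 = 110 nmol/s.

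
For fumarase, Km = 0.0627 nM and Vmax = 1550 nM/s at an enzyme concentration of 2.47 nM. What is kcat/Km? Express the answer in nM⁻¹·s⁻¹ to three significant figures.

10000 nM⁻¹·s⁻¹

kcat = Vmax/[E]total = 1550/2.47 = 628 s⁻¹.
kcat/Km = 628/0.0627 = 10000 nM⁻¹·s⁻¹.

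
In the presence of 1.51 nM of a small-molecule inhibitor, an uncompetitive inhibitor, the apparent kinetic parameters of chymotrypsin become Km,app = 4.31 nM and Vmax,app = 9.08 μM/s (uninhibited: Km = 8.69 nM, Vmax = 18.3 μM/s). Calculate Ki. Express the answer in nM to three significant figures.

Uncompetitive: Vmax,app = Vmax/α (and Km,app = Km/α) with α = 1 + [I]/Ki.
α = Vmax/Vmax,app = 18.3/9.08 = 2.015.
Ki = [I]/(α − 1) = 1.51/1.015 = 1.49 nM.

1.49 nM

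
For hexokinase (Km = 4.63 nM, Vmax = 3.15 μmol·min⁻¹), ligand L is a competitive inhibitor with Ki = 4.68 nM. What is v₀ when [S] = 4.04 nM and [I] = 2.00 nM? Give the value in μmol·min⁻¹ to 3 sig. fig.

α = 1 + [I]/Ki = 1 + 2.00/4.68 = 1.427.
For a competitive inhibitor, Vmax is unchanged and the apparent Km becomes α·Km: Km,app = 6.61 nM, Vmax,app = 3.15 μmol·min⁻¹.
v = Vmax,app·[S]/(Km,app + [S]) = 3.15 × 4.04/(6.61 + 4.04) = 1.20 μmol·min⁻¹.

1.20 μmol·min⁻¹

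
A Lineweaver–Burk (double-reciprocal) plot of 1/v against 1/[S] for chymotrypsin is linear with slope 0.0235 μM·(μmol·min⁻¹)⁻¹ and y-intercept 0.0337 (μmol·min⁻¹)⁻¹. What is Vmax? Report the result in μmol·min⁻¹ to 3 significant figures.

The y-intercept of a Lineweaver–Burk plot equals 1/Vmax, so Vmax = 1/0.0337 = 29.7 μmol·min⁻¹.

29.7 μmol·min⁻¹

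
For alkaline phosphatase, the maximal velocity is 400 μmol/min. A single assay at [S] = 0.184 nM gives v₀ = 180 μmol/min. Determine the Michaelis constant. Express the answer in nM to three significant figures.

v/Vmax = 180/400 = 0.4500 = [S]/(Km+[S]).
So Km + [S] = [S]/0.4500 = 0.4089 nM, giving Km = 0.4089 − 0.184 = 0.225 nM.

0.225 nM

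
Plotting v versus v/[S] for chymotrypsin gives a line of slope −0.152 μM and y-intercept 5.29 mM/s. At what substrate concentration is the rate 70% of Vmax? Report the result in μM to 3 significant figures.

0.355 μM

The Eadie–Hofstee slope gives Km = 0.152 μM (slope = −Km).
v/Vmax = [S]/(Km+[S]) = 0.7 ⇒ [S] = Km·0.7/(1−0.7) = 0.152 × 2.333 = 0.355 μM.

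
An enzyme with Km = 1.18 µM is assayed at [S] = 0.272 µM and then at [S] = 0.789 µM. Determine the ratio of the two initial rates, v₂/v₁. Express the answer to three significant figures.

2.14

The fractional saturations are [S]/(Km+[S]) = 0.272/1.452 = 0.1873 and 0.789/1.969 = 0.4007.
v₂/v₁ is just their ratio: 0.4007/0.1873 = 2.14.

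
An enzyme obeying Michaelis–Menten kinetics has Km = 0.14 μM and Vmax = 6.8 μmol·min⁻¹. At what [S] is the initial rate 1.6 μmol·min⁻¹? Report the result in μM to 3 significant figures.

0.0431 μM

Rearranging v = Vmax[S]/(Km+[S]) gives [S] = Km·v/(Vmax − v).
[S] = 0.14 × 1.6 / (6.8 − 1.6) = 0.2240/5.200 = 0.0431 μM.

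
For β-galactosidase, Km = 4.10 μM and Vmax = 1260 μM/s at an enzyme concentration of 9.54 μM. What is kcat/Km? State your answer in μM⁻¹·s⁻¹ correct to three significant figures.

kcat = Vmax/[E]total = 1260/9.54 = 132 s⁻¹.
kcat/Km = 132/4.10 = 32.2 μM⁻¹·s⁻¹.

32.2 μM⁻¹·s⁻¹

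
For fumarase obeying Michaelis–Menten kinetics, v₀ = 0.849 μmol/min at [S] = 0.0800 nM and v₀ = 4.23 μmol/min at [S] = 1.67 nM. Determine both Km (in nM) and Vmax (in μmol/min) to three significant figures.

From v = Vmax[S]/(Km+[S]), each point gives Vmax = v(Km+[S])/[S].
Equating: 0.849(Km+0.0800)/0.0800 = 4.23(Km+1.67)/1.67.
10.61·Km + 0.849 = 2.533·Km + 4.23, so (10.61 − 2.533)·Km = 4.23 − 0.849.
Km = 3.381/8.080 = 0.418 nM; then Vmax = 0.849(0.418+0.0800)/0.0800 = 5.29 μmol/min.

Km = 0.418 nM; Vmax = 5.29 μmol/min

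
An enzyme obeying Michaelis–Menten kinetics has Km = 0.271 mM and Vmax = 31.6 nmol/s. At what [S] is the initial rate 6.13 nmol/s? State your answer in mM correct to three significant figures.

0.0652 mM

The required fractional saturation is v/Vmax = 6.13/31.6 = 0.1940.
Then [S]/(Km+[S]) = 0.1940 ⇒ [S] = 0.271 × 0.1940/(1 − 0.1940) = 0.0652 mM.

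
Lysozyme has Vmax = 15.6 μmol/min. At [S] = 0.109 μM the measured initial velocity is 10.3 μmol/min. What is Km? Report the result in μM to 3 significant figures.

0.0561 μM

From v = Vmax[S]/(Km+[S]), Km = [S](Vmax − v)/v.
Km = 0.109 × (15.6 − 10.3) / 10.3 = 0.5777/10.3 = 0.0561 μM.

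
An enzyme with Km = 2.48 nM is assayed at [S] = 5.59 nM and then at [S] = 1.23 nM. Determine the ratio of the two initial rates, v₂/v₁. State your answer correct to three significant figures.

Since Vmax cancels, v₂/v₁ = [S]₂(Km+[S]₁) / [S]₁(Km+[S]₂).
= 1.23×(2.48+5.59) / (5.59×(2.48+1.23)) = 9.926/20.74 = 0.479.

0.479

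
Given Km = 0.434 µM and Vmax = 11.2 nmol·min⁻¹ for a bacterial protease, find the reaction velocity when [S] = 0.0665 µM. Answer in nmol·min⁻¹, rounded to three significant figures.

v = Vmax·[S]/(Km + [S]) = 11.2 × 0.0665 / (0.434 + 0.0665)
  = 0.7448 / 0.5005 = 1.49 nmol·min⁻¹.

1.49 nmol·min⁻¹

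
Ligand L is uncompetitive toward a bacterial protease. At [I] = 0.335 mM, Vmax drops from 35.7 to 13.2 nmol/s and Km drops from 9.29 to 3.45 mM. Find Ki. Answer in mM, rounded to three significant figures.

Uncompetitive: Vmax,app = Vmax/α (and Km,app = Km/α) with α = 1 + [I]/Ki.
α = Vmax/Vmax,app = 35.7/13.2 = 2.705.
Since α = 1 + [I]/Ki, [I]/Ki = 2.705 − 1 = 1.705 and Ki = 0.335/1.705 = 0.197 mM.

0.197 mM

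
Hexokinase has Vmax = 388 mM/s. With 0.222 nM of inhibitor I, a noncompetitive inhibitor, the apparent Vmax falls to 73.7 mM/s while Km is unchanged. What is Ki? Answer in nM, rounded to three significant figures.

Noncompetitive: Vmax,app = Vmax/α with α = 1 + [I]/Ki.
α = Vmax/Vmax,app = 388/73.7 = 5.265.
Ki = [I]/(α − 1) = 0.222/4.265 = 0.0521 nM.

0.0521 nM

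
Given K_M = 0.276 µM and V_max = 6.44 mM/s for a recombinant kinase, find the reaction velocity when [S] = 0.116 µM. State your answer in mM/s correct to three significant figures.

v = Vmax·[S]/(Km + [S]) = 6.44 × 0.116 / (0.276 + 0.116)
  = 0.7470 / 0.3920 = 1.91 mM/s.

1.91 mM/s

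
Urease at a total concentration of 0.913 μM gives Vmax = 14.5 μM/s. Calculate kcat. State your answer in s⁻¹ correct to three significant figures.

15.9 s⁻¹

kcat = Vmax/[E]total = 14.5 μM/s / 0.913 μM = 15.9 s⁻¹.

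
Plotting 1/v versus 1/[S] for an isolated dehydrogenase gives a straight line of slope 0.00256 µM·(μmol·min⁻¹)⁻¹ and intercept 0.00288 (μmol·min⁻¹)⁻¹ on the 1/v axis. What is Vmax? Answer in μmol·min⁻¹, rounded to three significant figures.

347 μmol·min⁻¹

The y-intercept of a Lineweaver–Burk plot equals 1/Vmax, so Vmax = 1/0.00288 = 347 μmol·min⁻¹.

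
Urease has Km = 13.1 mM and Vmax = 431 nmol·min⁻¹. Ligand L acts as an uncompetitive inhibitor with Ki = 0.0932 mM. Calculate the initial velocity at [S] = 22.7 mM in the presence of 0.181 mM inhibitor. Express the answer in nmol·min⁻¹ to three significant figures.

With α = 1 + [I]/Ki = 1 + 0.181/0.0932 = 2.942, the uncompetitive rate law is v = (Vmax/α)·[S] / (Km/α + [S]).
v = (431/2.942)×22.7 / (13.1/2.942 + 22.7) = 3325/27.15 = 122 nmol·min⁻¹.

122 nmol·min⁻¹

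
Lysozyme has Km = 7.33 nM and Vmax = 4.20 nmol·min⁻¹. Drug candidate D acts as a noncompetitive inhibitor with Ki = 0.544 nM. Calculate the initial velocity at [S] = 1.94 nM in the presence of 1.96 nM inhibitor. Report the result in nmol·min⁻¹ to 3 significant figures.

0.191 nmol·min⁻¹

α = 1 + [I]/Ki = 1 + 1.96/0.544 = 4.603.
For a noncompetitive inhibitor, Vmax is reduced to Vmax/α while Km is unchanged: Km,app = 7.33 nM, Vmax,app = 0.912 nmol·min⁻¹.
v = Vmax,app·[S]/(Km,app + [S]) = 0.912 × 1.94/(7.33 + 1.94) = 0.191 nmol·min⁻¹.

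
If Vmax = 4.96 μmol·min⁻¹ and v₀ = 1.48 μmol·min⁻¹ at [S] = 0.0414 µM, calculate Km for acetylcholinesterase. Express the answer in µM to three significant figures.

v/Vmax = 1.48/4.96 = 0.2984 = [S]/(Km+[S]).
So Km + [S] = [S]/0.2984 = 0.1387 µM, giving Km = 0.1387 − 0.0414 = 0.0973 µM.

0.0973 µM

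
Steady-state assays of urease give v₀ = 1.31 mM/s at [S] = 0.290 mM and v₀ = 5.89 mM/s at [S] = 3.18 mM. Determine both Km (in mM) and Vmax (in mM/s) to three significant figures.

Km = 1.72 mM; Vmax = 9.07 mM/s

In reciprocal form, 1/v = (Km/Vmax)·(1/[S]) + 1/Vmax. The two points give (1/[S], 1/v) = (3.448, 0.7634) and (0.3145, 0.1698).
Slope = (0.7634 − 0.1698)/(3.448 − 0.3145) = 0.1894; intercept = 0.7634 − 0.1894×3.448 = 0.1102.
Vmax = 1/intercept = 9.07 mM/s; Km = slope × Vmax = 0.1894 × 9.07 = 1.72 mM.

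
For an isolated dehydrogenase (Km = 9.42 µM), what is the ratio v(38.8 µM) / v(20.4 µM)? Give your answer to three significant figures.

1.18

Since Vmax cancels, v₂/v₁ = [S]₂(Km+[S]₁) / [S]₁(Km+[S]₂).
= 38.8×(9.42+20.4) / (20.4×(9.42+38.8)) = 1157/983.7 = 1.18.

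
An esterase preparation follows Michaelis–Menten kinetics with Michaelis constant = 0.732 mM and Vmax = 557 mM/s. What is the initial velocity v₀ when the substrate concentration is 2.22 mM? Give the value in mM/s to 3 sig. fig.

v = Vmax·[S]/(Km + [S]) = 557 × 2.22 / (0.732 + 2.22)
  = 1237 / 2.952 = 419 mM/s.

419 mM/s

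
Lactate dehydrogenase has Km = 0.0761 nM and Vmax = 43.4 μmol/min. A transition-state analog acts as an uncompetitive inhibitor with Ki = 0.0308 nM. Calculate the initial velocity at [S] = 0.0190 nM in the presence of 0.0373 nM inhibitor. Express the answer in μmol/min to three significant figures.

α = 1 + [I]/Ki = 1 + 0.0373/0.0308 = 2.211.
For an uncompetitive inhibitor, both parameters are divided by α, giving Vmax/α and Km/α: Km,app = 0.0344 nM, Vmax,app = 19.6 μmol/min.
v = Vmax,app·[S]/(Km,app + [S]) = 19.6 × 0.0190/(0.0344 + 0.0190) = 6.98 μmol/min.

6.98 μmol/min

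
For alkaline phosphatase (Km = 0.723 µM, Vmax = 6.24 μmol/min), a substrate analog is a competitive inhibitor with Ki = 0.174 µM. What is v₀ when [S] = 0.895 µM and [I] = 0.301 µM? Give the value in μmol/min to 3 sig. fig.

With α = 1 + [I]/Ki = 1 + 0.301/0.174 = 2.730, the competitive rate law is v = Vmax[S] / (αKm + [S]).
v = 6.24×0.895 / (2.730×0.723 + 0.895) = 5.585/2.869 = 1.95 μmol/min.

1.95 μmol/min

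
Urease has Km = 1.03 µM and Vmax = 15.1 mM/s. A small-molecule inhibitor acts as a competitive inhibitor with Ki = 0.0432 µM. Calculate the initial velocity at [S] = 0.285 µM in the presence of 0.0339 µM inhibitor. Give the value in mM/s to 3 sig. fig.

With α = 1 + [I]/Ki = 1 + 0.0339/0.0432 = 1.785, the competitive rate law is v = Vmax[S] / (αKm + [S]).
v = 15.1×0.285 / (1.785×1.03 + 0.285) = 4.304/2.123 = 2.03 mM/s.

2.03 mM/s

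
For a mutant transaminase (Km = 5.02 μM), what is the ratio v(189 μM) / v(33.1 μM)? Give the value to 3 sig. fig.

The fractional saturations are [S]/(Km+[S]) = 33.1/38.12 = 0.8683 and 189/194.0 = 0.9741.
v₂/v₁ is just their ratio: 0.9741/0.8683 = 1.12.

1.12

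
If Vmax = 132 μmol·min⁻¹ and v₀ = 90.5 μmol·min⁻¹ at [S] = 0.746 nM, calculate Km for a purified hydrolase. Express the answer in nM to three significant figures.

0.342 nM

From v = Vmax[S]/(Km+[S]), Km = [S](Vmax − v)/v.
Km = 0.746 × (132 − 90.5) / 90.5 = 30.96/90.5 = 0.342 nM.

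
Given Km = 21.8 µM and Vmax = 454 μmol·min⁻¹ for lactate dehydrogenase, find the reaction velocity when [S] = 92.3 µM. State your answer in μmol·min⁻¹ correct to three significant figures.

367 μmol·min⁻¹

v = Vmax·[S]/(Km + [S]) = 454 × 92.3 / (21.8 + 92.3)
  = 41900 / 114.1 = 367 μmol·min⁻¹.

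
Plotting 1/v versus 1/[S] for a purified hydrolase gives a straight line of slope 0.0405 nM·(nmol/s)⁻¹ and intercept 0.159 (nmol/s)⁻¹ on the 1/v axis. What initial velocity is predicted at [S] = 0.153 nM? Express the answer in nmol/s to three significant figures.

2.36 nmol/s

The y-intercept is 1/Vmax, so Vmax = 1/0.159 = 6.29 nmol/s.
The slope is Km/Vmax, so Km = 0.0405 × 6.29 = 0.255 nM.
Then v = 6.29 × 0.153/(0.255 + 0.153) = 2.36 nmol/s.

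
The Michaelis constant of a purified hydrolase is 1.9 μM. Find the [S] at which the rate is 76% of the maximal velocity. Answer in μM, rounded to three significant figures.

v/Vmax = [S]/(Km+[S]) = 0.76, so [S] = Km·0.76/(1 − 0.76) = 1.9 × 3.167.
[S] = 6.02 μM.

6.02 μM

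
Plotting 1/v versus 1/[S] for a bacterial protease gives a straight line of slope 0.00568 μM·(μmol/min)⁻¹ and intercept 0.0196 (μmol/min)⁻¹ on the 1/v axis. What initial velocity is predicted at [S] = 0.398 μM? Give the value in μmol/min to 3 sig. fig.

The y-intercept is 1/Vmax, so Vmax = 1/0.0196 = 51.0 μmol/min.
The slope is Km/Vmax, so Km = 0.00568 × 51.0 = 0.290 μM.
Then v = 51.0 × 0.398/(0.290 + 0.398) = 29.5 μmol/min.

29.5 μmol/min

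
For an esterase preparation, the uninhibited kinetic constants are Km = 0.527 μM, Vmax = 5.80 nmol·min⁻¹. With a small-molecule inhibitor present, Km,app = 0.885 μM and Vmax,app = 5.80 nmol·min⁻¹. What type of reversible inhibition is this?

competitive

Km increases (0.527 → 0.885 μM) while Vmax is unchanged — the hallmark of competitive inhibition.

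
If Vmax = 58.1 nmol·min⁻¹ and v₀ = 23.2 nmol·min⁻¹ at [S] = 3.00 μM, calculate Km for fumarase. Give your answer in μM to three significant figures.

4.51 μM

v/Vmax = 23.2/58.1 = 0.3993 = [S]/(Km+[S]).
So Km + [S] = [S]/0.3993 = 7.513 μM, giving Km = 7.513 − 3.00 = 4.51 μM.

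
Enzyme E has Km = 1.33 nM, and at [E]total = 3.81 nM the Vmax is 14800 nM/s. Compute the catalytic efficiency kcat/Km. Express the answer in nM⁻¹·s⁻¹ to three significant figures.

kcat = Vmax/[E]total = 14800/3.81 = 3880 s⁻¹.
kcat/Km = 3880/1.33 = 2920 nM⁻¹·s⁻¹.

2920 nM⁻¹·s⁻¹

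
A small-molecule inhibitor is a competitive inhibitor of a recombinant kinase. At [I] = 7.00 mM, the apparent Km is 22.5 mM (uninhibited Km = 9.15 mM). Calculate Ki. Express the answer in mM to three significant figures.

4.80 mM

Competitive: Km,app = α·Km with α = 1 + [I]/Ki.
α = Km,app/Km = 22.5/9.15 = 2.459.
Since α = 1 + [I]/Ki, [I]/Ki = 2.459 − 1 = 1.459 and Ki = 7.00/1.459 = 4.80 mM.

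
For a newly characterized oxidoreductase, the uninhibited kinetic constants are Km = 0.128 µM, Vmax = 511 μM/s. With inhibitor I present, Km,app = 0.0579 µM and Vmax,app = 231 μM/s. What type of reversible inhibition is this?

Both Km and Vmax decrease by the same factor (~2.21-fold) — characteristic of uncompetitive inhibition.

uncompetitive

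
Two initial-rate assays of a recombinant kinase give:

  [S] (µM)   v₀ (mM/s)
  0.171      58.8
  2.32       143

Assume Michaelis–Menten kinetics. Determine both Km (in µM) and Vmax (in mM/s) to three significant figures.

From v = Vmax[S]/(Km+[S]), each point gives Vmax = v(Km+[S])/[S].
Equating: 58.8(Km+0.171)/0.171 = 143(Km+2.32)/2.32.
343.9·Km + 58.8 = 61.64·Km + 143, so (343.9 − 61.64)·Km = 143 − 58.8.
Km = 84.20/282.2 = 0.298 µM; then Vmax = 58.8(0.298+0.171)/0.171 = 161 mM/s.

Km = 0.298 µM; Vmax = 161 mM/s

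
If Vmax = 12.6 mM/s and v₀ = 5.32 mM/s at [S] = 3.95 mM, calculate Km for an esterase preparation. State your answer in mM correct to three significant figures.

5.41 mM

From v = Vmax[S]/(Km+[S]), Km = [S](Vmax − v)/v.
Km = 3.95 × (12.6 − 5.32) / 5.32 = 28.76/5.32 = 5.41 mM.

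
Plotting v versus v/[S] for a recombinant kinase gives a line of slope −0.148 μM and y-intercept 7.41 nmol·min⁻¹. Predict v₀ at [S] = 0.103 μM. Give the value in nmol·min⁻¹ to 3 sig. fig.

In the Eadie–Hofstee form v = Vmax − Km·(v/[S]), the slope is −Km and the intercept is Vmax, so Km = 0.148 μM and Vmax = 7.41 nmol·min⁻¹.
v = 7.41 × 0.103/(0.148 + 0.103) = 3.04 nmol·min⁻¹.

3.04 nmol·min⁻¹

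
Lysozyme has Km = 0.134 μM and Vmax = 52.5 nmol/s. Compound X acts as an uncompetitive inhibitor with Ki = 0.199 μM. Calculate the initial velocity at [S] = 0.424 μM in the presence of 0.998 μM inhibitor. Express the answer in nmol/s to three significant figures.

With α = 1 + [I]/Ki = 1 + 0.998/0.199 = 6.015, the uncompetitive rate law is v = (Vmax/α)·[S] / (Km/α + [S]).
v = (52.5/6.015)×0.424 / (0.134/6.015 + 0.424) = 3.701/0.4463 = 8.29 nmol/s.

8.29 nmol/s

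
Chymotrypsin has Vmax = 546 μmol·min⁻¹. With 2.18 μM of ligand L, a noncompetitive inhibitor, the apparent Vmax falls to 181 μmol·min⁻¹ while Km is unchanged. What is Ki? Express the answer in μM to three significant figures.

1.08 μM

Noncompetitive: Vmax,app = Vmax/α with α = 1 + [I]/Ki.
α = Vmax/Vmax,app = 546/181 = 3.017.
Since α = 1 + [I]/Ki, [I]/Ki = 3.017 − 1 = 2.017 and Ki = 2.18/2.017 = 1.08 μM.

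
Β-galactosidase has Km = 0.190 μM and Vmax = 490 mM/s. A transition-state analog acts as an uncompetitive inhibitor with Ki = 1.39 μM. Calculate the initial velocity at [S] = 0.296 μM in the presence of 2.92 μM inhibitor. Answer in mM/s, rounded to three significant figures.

131 mM/s

α = 1 + [I]/Ki = 1 + 2.92/1.39 = 3.101.
For an uncompetitive inhibitor, both parameters are divided by α, giving Vmax/α and Km/α: Km,app = 0.0613 μM, Vmax,app = 158 mM/s.
v = Vmax,app·[S]/(Km,app + [S]) = 158 × 0.296/(0.0613 + 0.296) = 131 mM/s.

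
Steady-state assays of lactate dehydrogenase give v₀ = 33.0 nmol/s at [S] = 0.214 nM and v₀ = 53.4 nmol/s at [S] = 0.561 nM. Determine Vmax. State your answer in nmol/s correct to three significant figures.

86.3 nmol/s

From v = Vmax[S]/(Km+[S]), each point gives Vmax = v(Km+[S])/[S].
Equating: 33.0(Km+0.214)/0.214 = 53.4(Km+0.561)/0.561.
154.2·Km + 33.0 = 95.19·Km + 53.4, so (154.2 − 95.19)·Km = 53.4 − 33.0.
Km = 20.40/59.02 = 0.346 nM; then Vmax = 33.0(0.346+0.214)/0.214 = 86.3 nmol/s.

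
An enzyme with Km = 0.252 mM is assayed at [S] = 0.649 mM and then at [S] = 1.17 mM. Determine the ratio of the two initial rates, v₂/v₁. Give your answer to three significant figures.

Since Vmax cancels, v₂/v₁ = [S]₂(Km+[S]₁) / [S]₁(Km+[S]₂).
= 1.17×(0.252+0.649) / (0.649×(0.252+1.17)) = 1.054/0.9229 = 1.14.

1.14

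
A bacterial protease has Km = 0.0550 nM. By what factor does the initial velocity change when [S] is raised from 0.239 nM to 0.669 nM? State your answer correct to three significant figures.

1.14

The fractional saturations are [S]/(Km+[S]) = 0.239/0.2940 = 0.8129 and 0.669/0.7240 = 0.9240.
v₂/v₁ is just their ratio: 0.9240/0.8129 = 1.14.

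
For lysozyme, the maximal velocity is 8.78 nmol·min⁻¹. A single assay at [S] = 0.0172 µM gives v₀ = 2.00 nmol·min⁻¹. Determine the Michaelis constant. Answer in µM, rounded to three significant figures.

0.0583 µM

From v = Vmax[S]/(Km+[S]), Km = [S](Vmax − v)/v.
Km = 0.0172 × (8.78 − 2.00) / 2.00 = 0.1166/2.00 = 0.0583 µM.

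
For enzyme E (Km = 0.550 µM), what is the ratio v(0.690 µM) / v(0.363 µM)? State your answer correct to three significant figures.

Since Vmax cancels, v₂/v₁ = [S]₂(Km+[S]₁) / [S]₁(Km+[S]₂).
= 0.690×(0.550+0.363) / (0.363×(0.550+0.690)) = 0.6300/0.4501 = 1.40.

1.40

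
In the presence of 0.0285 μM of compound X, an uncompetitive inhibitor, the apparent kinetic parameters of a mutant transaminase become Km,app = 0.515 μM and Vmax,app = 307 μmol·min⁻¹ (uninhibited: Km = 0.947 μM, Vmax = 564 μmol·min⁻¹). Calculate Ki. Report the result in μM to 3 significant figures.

0.0340 μM

Uncompetitive: Vmax,app = Vmax/α (and Km,app = Km/α) with α = 1 + [I]/Ki.
α = Vmax/Vmax,app = 564/307 = 1.837.
Since α = 1 + [I]/Ki, [I]/Ki = 1.837 − 1 = 0.8371 and Ki = 0.0285/0.8371 = 0.0340 μM.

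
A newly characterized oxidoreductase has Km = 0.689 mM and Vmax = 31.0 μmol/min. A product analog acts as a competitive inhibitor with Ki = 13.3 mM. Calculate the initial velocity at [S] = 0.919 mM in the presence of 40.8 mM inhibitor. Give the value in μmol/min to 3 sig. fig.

With α = 1 + [I]/Ki = 1 + 40.8/13.3 = 4.068, the competitive rate law is v = Vmax[S] / (αKm + [S]).
v = 31.0×0.919 / (4.068×0.689 + 0.919) = 28.49/3.722 = 7.65 μmol/min.

7.65 μmol/min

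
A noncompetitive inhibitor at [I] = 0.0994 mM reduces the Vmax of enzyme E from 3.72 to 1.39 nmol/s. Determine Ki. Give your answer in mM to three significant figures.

Noncompetitive: Vmax,app = Vmax/α with α = 1 + [I]/Ki.
α = Vmax/Vmax,app = 3.72/1.39 = 2.676.
Ki = [I]/(α − 1) = 0.0994/1.676 = 0.0593 mM.

0.0593 mM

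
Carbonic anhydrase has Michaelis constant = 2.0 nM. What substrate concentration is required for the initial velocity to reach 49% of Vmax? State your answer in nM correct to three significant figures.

v/Vmax = [S]/(Km+[S]) = 0.49, so [S] = Km·0.49/(1 − 0.49) = 2.0 × 0.9608.
[S] = 1.92 nM.

1.92 nM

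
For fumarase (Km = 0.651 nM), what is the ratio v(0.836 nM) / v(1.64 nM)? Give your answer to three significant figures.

Since Vmax cancels, v₂/v₁ = [S]₂(Km+[S]₁) / [S]₁(Km+[S]₂).
= 0.836×(0.651+1.64) / (1.64×(0.651+0.836)) = 1.915/2.439 = 0.785.

0.785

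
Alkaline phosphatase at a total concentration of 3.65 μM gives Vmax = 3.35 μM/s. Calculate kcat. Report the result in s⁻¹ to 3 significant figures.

kcat = Vmax/[E]total = 3.35 μM/s / 3.65 μM = 0.918 s⁻¹.

0.918 s⁻¹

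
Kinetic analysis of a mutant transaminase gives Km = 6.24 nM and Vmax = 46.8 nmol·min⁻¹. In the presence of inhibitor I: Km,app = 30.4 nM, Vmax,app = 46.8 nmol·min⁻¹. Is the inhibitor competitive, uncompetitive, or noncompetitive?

competitive

Km increases (6.24 → 30.4 nM) while Vmax is unchanged — the hallmark of competitive inhibition.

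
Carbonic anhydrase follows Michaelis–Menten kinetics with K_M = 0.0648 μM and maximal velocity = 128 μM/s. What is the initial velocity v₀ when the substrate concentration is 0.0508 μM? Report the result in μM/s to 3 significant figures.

56.2 μM/s

[S]/(Km+[S]) = 0.0508/0.1156 = 0.4394, the fractional saturation.
v = 0.4394 × Vmax = 0.4394 × 128 = 56.2 μM/s.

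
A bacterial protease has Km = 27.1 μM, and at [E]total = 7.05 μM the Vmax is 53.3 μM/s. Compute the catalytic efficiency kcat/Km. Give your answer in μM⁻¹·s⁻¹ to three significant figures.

0.279 μM⁻¹·s⁻¹

kcat = Vmax/[E]total = 53.3/7.05 = 7.56 s⁻¹.
kcat/Km = 7.56/27.1 = 0.279 μM⁻¹·s⁻¹.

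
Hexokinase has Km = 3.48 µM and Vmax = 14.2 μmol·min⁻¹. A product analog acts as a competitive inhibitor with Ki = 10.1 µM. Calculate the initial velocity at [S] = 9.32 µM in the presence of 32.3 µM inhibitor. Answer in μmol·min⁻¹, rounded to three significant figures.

α = 1 + [I]/Ki = 1 + 32.3/10.1 = 4.198.
For a competitive inhibitor, Vmax is unchanged and the apparent Km becomes α·Km: Km,app = 14.6 µM, Vmax,app = 14.2 μmol·min⁻¹.
v = Vmax,app·[S]/(Km,app + [S]) = 14.2 × 9.32/(14.6 + 9.32) = 5.53 μmol·min⁻¹.

5.53 μmol·min⁻¹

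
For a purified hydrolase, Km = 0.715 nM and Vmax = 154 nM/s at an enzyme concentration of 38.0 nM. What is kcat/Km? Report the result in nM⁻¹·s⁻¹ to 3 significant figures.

kcat = Vmax/[E]total = 154/38.0 = 4.05 s⁻¹.
kcat/Km = 4.05/0.715 = 5.67 nM⁻¹·s⁻¹.

5.67 nM⁻¹·s⁻¹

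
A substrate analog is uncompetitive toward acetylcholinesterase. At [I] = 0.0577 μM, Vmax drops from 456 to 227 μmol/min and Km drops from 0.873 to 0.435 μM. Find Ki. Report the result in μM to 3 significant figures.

Uncompetitive: Vmax,app = Vmax/α (and Km,app = Km/α) with α = 1 + [I]/Ki.
α = Vmax/Vmax,app = 456/227 = 2.009.
Since α = 1 + [I]/Ki, [I]/Ki = 2.009 − 1 = 1.009 and Ki = 0.0577/1.009 = 0.0572 μM.

0.0572 μM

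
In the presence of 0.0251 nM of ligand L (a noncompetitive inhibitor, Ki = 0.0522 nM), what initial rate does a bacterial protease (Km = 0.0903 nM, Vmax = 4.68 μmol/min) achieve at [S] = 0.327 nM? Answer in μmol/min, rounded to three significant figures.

α = 1 + [I]/Ki = 1 + 0.0251/0.0522 = 1.481.
For a noncompetitive inhibitor, Vmax is reduced to Vmax/α while Km is unchanged: Km,app = 0.0903 nM, Vmax,app = 3.16 μmol/min.
v = Vmax,app·[S]/(Km,app + [S]) = 3.16 × 0.327/(0.0903 + 0.327) = 2.48 μmol/min.

2.48 μmol/min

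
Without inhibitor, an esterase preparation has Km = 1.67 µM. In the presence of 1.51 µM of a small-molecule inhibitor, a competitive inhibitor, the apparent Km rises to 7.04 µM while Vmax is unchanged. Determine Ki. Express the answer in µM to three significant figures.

Competitive: Km,app = α·Km with α = 1 + [I]/Ki.
α = Km,app/Km = 7.04/1.67 = 4.216.
Ki = [I]/(α − 1) = 1.51/3.216 = 0.470 µM.

0.470 µM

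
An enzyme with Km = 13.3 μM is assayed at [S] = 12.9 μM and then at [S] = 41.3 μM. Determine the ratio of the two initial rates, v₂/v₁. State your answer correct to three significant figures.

Since Vmax cancels, v₂/v₁ = [S]₂(Km+[S]₁) / [S]₁(Km+[S]₂).
= 41.3×(13.3+12.9) / (12.9×(13.3+41.3)) = 1082/704.3 = 1.54.

1.54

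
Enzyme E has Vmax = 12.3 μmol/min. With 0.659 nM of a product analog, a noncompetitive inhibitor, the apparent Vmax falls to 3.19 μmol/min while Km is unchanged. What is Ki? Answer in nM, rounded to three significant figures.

Noncompetitive: Vmax,app = Vmax/α with α = 1 + [I]/Ki.
α = Vmax/Vmax,app = 12.3/3.19 = 3.856.
Since α = 1 + [I]/Ki, [I]/Ki = 3.856 − 1 = 2.856 and Ki = 0.659/2.856 = 0.231 nM.

0.231 nM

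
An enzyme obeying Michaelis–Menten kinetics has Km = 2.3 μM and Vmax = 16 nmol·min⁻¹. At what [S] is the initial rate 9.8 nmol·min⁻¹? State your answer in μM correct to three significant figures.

3.64 μM

The required fractional saturation is v/Vmax = 9.8/16 = 0.6125.
Then [S]/(Km+[S]) = 0.6125 ⇒ [S] = 2.3 × 0.6125/(1 − 0.6125) = 3.64 μM.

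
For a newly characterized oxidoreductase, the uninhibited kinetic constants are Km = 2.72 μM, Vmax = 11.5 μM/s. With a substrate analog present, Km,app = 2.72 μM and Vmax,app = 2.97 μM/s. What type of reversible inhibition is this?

Vmax decreases (11.5 → 2.97 μM/s) while Km is unchanged — pure noncompetitive inhibition.

noncompetitive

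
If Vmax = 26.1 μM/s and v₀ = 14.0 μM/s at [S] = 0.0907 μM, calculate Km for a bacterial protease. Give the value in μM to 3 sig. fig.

0.0784 μM

v/Vmax = 14.0/26.1 = 0.5364 = [S]/(Km+[S]).
So Km + [S] = [S]/0.5364 = 0.1691 μM, giving Km = 0.1691 − 0.0907 = 0.0784 μM.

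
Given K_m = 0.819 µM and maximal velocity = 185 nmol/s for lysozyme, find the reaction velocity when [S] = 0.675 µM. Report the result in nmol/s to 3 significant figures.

v = Vmax·[S]/(Km + [S]) = 185 × 0.675 / (0.819 + 0.675)
  = 124.9 / 1.494 = 83.6 nmol/s.

83.6 nmol/s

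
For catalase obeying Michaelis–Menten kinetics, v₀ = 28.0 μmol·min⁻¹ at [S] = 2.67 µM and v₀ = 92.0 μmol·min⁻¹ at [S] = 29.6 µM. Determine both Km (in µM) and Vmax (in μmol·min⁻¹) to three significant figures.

From v = Vmax[S]/(Km+[S]), each point gives Vmax = v(Km+[S])/[S].
Equating: 28.0(Km+2.67)/2.67 = 92.0(Km+29.6)/29.6.
10.49·Km + 28.0 = 3.108·Km + 92.0, so (10.49 − 3.108)·Km = 92.0 − 28.0.
Km = 64.00/7.379 = 8.67 µM; then Vmax = 28.0(8.67+2.67)/2.67 = 119 μmol·min⁻¹.

Km = 8.67 µM; Vmax = 119 μmol·min⁻¹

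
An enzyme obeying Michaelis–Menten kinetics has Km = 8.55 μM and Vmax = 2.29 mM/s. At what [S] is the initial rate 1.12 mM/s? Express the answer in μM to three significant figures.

Rearranging v = Vmax[S]/(Km+[S]) gives [S] = Km·v/(Vmax − v).
[S] = 8.55 × 1.12 / (2.29 − 1.12) = 9.576/1.170 = 8.18 μM.

8.18 μM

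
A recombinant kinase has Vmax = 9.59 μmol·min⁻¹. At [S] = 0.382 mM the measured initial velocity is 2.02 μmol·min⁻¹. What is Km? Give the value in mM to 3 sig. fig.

From v = Vmax[S]/(Km+[S]), Km = [S](Vmax − v)/v.
Km = 0.382 × (9.59 − 2.02) / 2.02 = 2.892/2.02 = 1.43 mM.

1.43 mM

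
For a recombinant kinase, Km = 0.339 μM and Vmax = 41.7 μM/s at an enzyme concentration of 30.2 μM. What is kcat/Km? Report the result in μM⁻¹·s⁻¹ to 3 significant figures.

kcat = Vmax/[E]total = 41.7/30.2 = 1.38 s⁻¹.
kcat/Km = 1.38/0.339 = 4.07 μM⁻¹·s⁻¹.

4.07 μM⁻¹·s⁻¹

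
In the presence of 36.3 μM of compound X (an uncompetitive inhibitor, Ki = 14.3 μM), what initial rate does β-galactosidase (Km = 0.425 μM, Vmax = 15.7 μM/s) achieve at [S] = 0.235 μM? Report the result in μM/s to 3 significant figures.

α = 1 + [I]/Ki = 1 + 36.3/14.3 = 3.538.
For an uncompetitive inhibitor, both parameters are divided by α, giving Vmax/α and Km/α: Km,app = 0.120 μM, Vmax,app = 4.44 μM/s.
v = Vmax,app·[S]/(Km,app + [S]) = 4.44 × 0.235/(0.120 + 0.235) = 2.94 μM/s.

2.94 μM/s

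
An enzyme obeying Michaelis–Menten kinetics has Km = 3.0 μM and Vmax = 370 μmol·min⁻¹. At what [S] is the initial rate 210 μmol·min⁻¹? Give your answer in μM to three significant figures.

Rearranging v = Vmax[S]/(Km+[S]) gives [S] = Km·v/(Vmax − v).
[S] = 3.0 × 210 / (370 − 210) = 630.0/160.0 = 3.94 μM.

3.94 μM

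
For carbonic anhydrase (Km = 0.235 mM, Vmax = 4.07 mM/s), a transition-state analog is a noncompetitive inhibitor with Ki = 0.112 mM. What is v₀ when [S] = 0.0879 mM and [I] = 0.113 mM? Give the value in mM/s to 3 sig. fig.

0.552 mM/s

With α = 1 + [I]/Ki = 1 + 0.113/0.112 = 2.009, the noncompetitive rate law is v = (Vmax/α)·[S] / (Km + [S]).
v = (4.07/2.009)×0.0879 / (0.235 + 0.0879) = 0.1781/0.3229 = 0.552 mM/s.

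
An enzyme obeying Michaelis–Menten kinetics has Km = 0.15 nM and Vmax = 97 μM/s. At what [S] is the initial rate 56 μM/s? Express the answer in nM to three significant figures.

Rearranging v = Vmax[S]/(Km+[S]) gives [S] = Km·v/(Vmax − v).
[S] = 0.15 × 56 / (97 − 56) = 8.400/41.00 = 0.205 nM.

0.205 nM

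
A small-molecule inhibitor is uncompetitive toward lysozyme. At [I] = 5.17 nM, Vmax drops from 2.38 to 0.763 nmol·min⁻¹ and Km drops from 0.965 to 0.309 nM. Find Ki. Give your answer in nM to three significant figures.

2.44 nM

Uncompetitive: Vmax,app = Vmax/α (and Km,app = Km/α) with α = 1 + [I]/Ki.
α = Vmax/Vmax,app = 2.38/0.763 = 3.119.
Ki = [I]/(α − 1) = 5.17/2.119 = 2.44 nM.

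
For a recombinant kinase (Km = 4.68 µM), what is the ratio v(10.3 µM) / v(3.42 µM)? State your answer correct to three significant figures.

1.63

Since Vmax cancels, v₂/v₁ = [S]₂(Km+[S]₁) / [S]₁(Km+[S]₂).
= 10.3×(4.68+3.42) / (3.42×(4.68+10.3)) = 83.43/51.23 = 1.63.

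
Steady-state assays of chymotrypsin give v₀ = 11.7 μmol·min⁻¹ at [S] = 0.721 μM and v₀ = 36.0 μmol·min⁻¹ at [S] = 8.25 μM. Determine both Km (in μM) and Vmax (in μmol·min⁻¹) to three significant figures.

Km = 2.05 μM; Vmax = 44.9 μmol·min⁻¹

In reciprocal form, 1/v = (Km/Vmax)·(1/[S]) + 1/Vmax. The two points give (1/[S], 1/v) = (1.387, 0.08547) and (0.1212, 0.02778).
Slope = (0.08547 − 0.02778)/(1.387 − 0.1212) = 0.04558; intercept = 0.08547 − 0.04558×1.387 = 0.02225.
Vmax = 1/intercept = 44.9 μmol·min⁻¹; Km = slope × Vmax = 0.04558 × 44.9 = 2.05 μM.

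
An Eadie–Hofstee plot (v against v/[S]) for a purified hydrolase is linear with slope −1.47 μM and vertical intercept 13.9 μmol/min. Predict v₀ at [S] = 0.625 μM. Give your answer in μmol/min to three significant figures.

4.15 μmol/min

In the Eadie–Hofstee form v = Vmax − Km·(v/[S]), the slope is −Km and the intercept is Vmax, so Km = 1.47 μM and Vmax = 13.9 μmol/min.
v = 13.9 × 0.625/(1.47 + 0.625) = 4.15 μmol/min.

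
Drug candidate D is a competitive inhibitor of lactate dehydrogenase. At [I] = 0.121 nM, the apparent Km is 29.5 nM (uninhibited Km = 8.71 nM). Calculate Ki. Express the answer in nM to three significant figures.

0.0507 nM

Competitive: Km,app = α·Km with α = 1 + [I]/Ki.
α = Km,app/Km = 29.5/8.71 = 3.387.
Since α = 1 + [I]/Ki, [I]/Ki = 3.387 − 1 = 2.387 and Ki = 0.121/2.387 = 0.0507 nM.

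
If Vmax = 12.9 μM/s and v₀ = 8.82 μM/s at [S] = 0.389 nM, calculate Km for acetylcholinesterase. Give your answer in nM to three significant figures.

v/Vmax = 8.82/12.9 = 0.6837 = [S]/(Km+[S]).
So Km + [S] = [S]/0.6837 = 0.5689 nM, giving Km = 0.5689 − 0.389 = 0.180 nM.

0.180 nM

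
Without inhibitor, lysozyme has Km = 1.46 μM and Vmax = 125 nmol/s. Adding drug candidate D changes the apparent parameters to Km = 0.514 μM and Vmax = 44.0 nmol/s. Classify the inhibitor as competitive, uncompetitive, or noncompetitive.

uncompetitive

Both Km and Vmax decrease by the same factor (~2.84-fold) — characteristic of uncompetitive inhibition.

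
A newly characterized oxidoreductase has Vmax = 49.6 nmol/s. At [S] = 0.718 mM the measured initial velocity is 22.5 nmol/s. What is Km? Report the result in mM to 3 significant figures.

0.865 mM

v/Vmax = 22.5/49.6 = 0.4536 = [S]/(Km+[S]).
So Km + [S] = [S]/0.4536 = 1.583 mM, giving Km = 1.583 − 0.718 = 0.865 mM.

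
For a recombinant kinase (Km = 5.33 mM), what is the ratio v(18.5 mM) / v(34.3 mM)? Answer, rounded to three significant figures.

0.897

Since Vmax cancels, v₂/v₁ = [S]₂(Km+[S]₁) / [S]₁(Km+[S]₂).
= 18.5×(5.33+34.3) / (34.3×(5.33+18.5)) = 733.2/817.4 = 0.897.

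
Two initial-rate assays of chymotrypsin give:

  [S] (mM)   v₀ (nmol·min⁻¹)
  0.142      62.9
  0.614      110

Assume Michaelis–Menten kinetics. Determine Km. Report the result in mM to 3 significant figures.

From v = Vmax[S]/(Km+[S]), each point gives Vmax = v(Km+[S])/[S].
Equating: 62.9(Km+0.142)/0.142 = 110(Km+0.614)/0.614.
443.0·Km + 62.9 = 179.2·Km + 110, so (443.0 − 179.2)·Km = 110 − 62.9.
Km = 47.10/263.8 = 0.179 mM; then Vmax = 62.9(0.179+0.142)/0.142 = 142 nmol·min⁻¹.

0.179 mM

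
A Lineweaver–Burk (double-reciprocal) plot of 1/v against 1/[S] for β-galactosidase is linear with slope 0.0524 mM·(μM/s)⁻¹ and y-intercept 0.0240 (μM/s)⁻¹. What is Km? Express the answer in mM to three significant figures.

y-intercept = 1/Vmax ⇒ Vmax = 41.7 μM/s; slope = Km/Vmax ⇒ Km = slope × Vmax.
Km = 0.0524 × 41.7 = 2.18 mM.

2.18 mM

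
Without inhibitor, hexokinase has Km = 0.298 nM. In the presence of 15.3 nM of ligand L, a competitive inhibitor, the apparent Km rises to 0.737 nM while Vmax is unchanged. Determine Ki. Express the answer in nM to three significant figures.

10.4 nM

Competitive: Km,app = α·Km with α = 1 + [I]/Ki.
α = Km,app/Km = 0.737/0.298 = 2.473.
Since α = 1 + [I]/Ki, [I]/Ki = 2.473 − 1 = 1.473 and Ki = 15.3/1.473 = 10.4 nM.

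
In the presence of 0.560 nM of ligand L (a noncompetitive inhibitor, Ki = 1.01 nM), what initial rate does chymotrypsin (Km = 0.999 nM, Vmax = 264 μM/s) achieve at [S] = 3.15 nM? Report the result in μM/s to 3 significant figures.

129 μM/s

α = 1 + [I]/Ki = 1 + 0.560/1.01 = 1.554.
For a noncompetitive inhibitor, Vmax is reduced to Vmax/α while Km is unchanged: Km,app = 0.999 nM, Vmax,app = 170 μM/s.
v = Vmax,app·[S]/(Km,app + [S]) = 170 × 3.15/(0.999 + 3.15) = 129 μM/s.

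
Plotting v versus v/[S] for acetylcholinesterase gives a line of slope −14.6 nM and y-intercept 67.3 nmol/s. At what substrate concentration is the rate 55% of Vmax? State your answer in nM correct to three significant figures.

The Eadie–Hofstee slope gives Km = 14.6 nM (slope = −Km).
v/Vmax = [S]/(Km+[S]) = 0.55 ⇒ [S] = Km·0.55/(1−0.55) = 14.6 × 1.222 = 17.8 nM.

17.8 nM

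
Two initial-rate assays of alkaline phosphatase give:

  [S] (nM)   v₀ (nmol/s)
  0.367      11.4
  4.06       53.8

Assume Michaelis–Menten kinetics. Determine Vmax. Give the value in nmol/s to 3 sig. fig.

In reciprocal form, 1/v = (Km/Vmax)·(1/[S]) + 1/Vmax. The two points give (1/[S], 1/v) = (2.725, 0.08772) and (0.2463, 0.01859).
Slope = (0.08772 − 0.01859)/(2.725 − 0.2463) = 0.02789; intercept = 0.08772 − 0.02789×2.725 = 0.01172.
Vmax = 1/intercept = 85.3 nmol/s; Km = slope × Vmax = 0.02789 × 85.3 = 2.38 nM.

85.3 nmol/s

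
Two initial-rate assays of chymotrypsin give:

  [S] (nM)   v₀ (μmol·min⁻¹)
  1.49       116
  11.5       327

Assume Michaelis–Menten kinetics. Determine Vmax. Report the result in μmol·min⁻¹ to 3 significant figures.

448 μmol·min⁻¹

From v = Vmax[S]/(Km+[S]), each point gives Vmax = v(Km+[S])/[S].
Equating: 116(Km+1.49)/1.49 = 327(Km+11.5)/11.5.
77.85·Km + 116 = 28.43·Km + 327, so (77.85 − 28.43)·Km = 327 − 116.
Km = 211.0/49.42 = 4.27 nM; then Vmax = 116(4.27+1.49)/1.49 = 448 μmol·min⁻¹.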